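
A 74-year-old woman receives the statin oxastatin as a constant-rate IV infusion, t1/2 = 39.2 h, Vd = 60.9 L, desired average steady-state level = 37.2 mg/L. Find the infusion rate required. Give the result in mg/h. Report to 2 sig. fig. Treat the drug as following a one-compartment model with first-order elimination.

k = ln2 / t½ = 0.693147 / 39.2 = 0.01768 h⁻¹
CL = k × Vd = 0.01768 × 60.9 = 1.077 L/h
At steady state, infusion rate R₀ = Css × CL = 37.2 × 1.077 = 40.06 mg/h

40 mg/h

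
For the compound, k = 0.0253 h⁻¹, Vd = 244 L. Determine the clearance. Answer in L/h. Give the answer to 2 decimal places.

CL = k × Vd = 0.0253 × 244 = 6.173 L/h

6.17 L/h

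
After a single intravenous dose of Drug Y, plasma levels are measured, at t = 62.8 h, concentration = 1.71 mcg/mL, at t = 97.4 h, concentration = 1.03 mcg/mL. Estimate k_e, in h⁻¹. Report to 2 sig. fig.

0.015 h⁻¹

k = ln(C₁/C₂) / (t₂ − t₁) = ln(1.71/1.03) / (97.4 − 62.8)
  = 0.5069 / 34.60 = 0.01465 h⁻¹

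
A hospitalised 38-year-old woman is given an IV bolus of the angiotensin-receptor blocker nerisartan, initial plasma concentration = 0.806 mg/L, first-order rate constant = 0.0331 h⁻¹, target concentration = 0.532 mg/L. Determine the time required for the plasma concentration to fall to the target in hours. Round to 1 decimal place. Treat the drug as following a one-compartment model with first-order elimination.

12.6 h

t = ln(C₀ / C) / k = ln(0.8060 / 0.532) / 0.03310
  = ln(1.515) / 0.03310 = 0.4154 / 0.03310 = 12.55 h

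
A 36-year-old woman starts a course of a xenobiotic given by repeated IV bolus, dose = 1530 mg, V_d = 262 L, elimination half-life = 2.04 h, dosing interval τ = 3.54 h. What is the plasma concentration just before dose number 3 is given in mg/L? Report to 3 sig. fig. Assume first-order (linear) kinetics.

C₀ per dose = Dose / Vd = 1530 / 262 = 5.840 mg/L
k = ln2 / t½ = 0.693147 / 2.04 = 0.3398 h⁻¹
Fraction remaining after one interval: r = e^(−kτ) = e^(−0.3398 × 3.54) = 0.3003
Before dose 3, 2 doses have been given (aged 1τ, 2τ).
C_trough = C₀ × (r + r²) = 5.840 × (0.3003 + 0.09018) = 2.280 mg/L

2.28 mg/L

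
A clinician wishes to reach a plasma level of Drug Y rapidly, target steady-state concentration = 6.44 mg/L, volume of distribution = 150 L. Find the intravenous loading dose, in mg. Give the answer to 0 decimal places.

966 mg

LD = Css × Vd = 6.44 × 150 = 966.0 mg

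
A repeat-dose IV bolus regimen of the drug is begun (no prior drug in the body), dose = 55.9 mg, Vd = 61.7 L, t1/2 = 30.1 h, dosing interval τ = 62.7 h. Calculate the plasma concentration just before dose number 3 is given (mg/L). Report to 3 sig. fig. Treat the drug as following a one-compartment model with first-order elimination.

C₀ per dose = Dose / Vd = 55.9 / 61.7 = 0.9060 mg/L
k = ln2 / t½ = 0.693147 / 30.1 = 0.02303 h⁻¹
Fraction remaining after one interval: r = e^(−kτ) = e^(−0.02303 × 62.7) = 0.2360
Before dose 3, 2 doses have been given (aged 1τ, 2τ).
C_trough = C₀ × (r + r²) = 0.9060 × (0.2360 + 0.05570) = 0.2643 mg/L

0.264 mg/L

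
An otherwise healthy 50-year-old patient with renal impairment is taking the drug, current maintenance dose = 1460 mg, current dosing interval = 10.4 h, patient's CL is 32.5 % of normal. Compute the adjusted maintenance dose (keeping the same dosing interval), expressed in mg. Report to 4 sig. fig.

474.5 mg

To keep the same average steady-state level, dosing rate must scale with clearance.
CL ratio = 32.5 / 100 = 0.3250
New dose (same interval) = 1460 × 0.3250 = 474.5 mg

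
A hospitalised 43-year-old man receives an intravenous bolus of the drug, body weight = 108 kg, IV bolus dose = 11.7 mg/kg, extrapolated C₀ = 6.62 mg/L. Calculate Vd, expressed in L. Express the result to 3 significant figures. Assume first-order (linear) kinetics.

Dose = 11.7 × 108 = 1264 mg
Vd = Dose / C₀ = 1264 / 6.62 = 190.9 L

191 L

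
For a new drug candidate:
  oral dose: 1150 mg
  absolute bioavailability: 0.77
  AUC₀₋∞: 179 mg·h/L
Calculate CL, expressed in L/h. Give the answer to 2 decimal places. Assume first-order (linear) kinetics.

4.95 L/h

CL = F·Dose / AUC = 0.77 × 1150 / 179 = 4.947 L/h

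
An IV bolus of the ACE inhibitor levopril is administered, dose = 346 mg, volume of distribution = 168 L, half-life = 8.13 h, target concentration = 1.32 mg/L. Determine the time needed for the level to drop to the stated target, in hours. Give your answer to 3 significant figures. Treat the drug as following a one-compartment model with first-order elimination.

5.22 h

C₀ = Dose / Vd = 346.0 / 168 = 2.060 mg/L
k = ln2 / t½ = 0.693147 / 8.13 = 0.08526 h⁻¹
t = ln(C₀ / C) / k = ln(2.060 / 1.32) / 0.08526
  = ln(1.561) / 0.08526 = 0.4453 / 0.08526 = 5.223 h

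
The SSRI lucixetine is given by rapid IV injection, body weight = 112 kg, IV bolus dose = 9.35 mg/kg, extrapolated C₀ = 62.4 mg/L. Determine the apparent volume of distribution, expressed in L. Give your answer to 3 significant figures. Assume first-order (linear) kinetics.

16.8 L

Dose = 9.35 × 112 = 1047 mg
Vd = Dose / C₀ = 1047 / 62.4 = 16.78 L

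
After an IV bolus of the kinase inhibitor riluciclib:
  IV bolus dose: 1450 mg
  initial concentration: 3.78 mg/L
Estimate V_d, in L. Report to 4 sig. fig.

383.6 L

Vd = Dose / C₀ = 1450 / 3.78 = 383.6 L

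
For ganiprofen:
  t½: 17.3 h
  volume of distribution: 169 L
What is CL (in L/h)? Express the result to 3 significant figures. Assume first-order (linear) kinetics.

6.77 L/h

k = ln2 / t½ = 0.693147 / 17.3 = 0.04007 h⁻¹
CL = k × Vd = 0.04007 × 169 = 6.772 L/h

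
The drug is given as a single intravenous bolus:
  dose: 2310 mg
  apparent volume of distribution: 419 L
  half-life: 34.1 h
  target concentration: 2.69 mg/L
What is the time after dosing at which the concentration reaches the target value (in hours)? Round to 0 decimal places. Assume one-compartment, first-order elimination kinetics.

C₀ = Dose / Vd = 2310 / 419 = 5.513 mg/L
k = ln2 / t½ = 0.693147 / 34.1 = 0.02033 h⁻¹
t = ln(C₀ / C) / k = ln(5.513 / 2.69) / 0.02033
  = ln(2.049) / 0.02033 = 0.7174 / 0.02033 = 35.29 h

35 h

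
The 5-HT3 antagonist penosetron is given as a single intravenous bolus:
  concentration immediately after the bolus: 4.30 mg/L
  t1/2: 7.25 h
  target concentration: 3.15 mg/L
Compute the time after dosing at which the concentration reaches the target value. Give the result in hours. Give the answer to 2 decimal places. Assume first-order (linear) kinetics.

3.26 h

k = ln2 / t½ = 0.693147 / 7.25 = 0.09561 h⁻¹
t = ln(C₀ / C) / k = ln(4.300 / 3.15) / 0.09561
  = ln(1.365) / 0.09561 = 0.3112 / 0.09561 = 3.255 h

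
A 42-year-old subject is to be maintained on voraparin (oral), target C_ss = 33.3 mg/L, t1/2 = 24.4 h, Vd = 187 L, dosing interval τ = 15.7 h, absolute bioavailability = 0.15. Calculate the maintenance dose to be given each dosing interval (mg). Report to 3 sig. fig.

18500 mg

k = ln2 / t½ = 0.693147 / 24.4 = 0.02841 h⁻¹
CL = k × Vd = 0.02841 × 187 = 5.313 L/h
At steady state, F × (Dose/τ) = Css × CL.
Dose = Css × CL × τ / F = 33.3 × 5.313 × 15.7 / 0.15 = 18520 mg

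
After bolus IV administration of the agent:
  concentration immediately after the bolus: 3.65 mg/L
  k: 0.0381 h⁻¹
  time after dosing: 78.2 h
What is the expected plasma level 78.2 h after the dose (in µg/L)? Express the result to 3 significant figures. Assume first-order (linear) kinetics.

186 µg/L

C = C₀ · e^(−k·t) = 3.650 × e^(−0.03810 × 78.2)
  = 3.650 × 0.05082 = 0.1855 mg/L
Convert: 0.1855 mg/L × 1000 = 185.5 µg/L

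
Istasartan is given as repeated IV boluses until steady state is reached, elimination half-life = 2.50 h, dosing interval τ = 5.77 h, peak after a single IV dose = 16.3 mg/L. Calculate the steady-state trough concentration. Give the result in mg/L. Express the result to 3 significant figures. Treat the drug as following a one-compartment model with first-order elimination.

4.12 mg/L

k = ln2 / t½ = 0.693147 / 2.50 = 0.2773 h⁻¹
e^(−kτ) = e^(−0.2773 × 5.77) = 0.2019
Accumulation ratio R = 1 / (1 − e^(−kτ)) = 1 / (1 − 0.2019) = 1.253
Steady-state trough = C₀ × R × e^(−kτ) = 16.3 × 1.253 × 0.2019 = 4.124 mg/L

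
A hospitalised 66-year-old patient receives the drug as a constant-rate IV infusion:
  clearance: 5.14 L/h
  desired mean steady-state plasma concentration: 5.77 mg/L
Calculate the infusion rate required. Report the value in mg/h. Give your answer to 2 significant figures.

30 mg/h

At steady state, infusion rate R₀ = Css × CL = 5.77 × 5.140 = 29.66 mg/h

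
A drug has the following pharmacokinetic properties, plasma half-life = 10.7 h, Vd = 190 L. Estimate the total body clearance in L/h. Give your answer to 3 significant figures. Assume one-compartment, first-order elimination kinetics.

k = ln2 / t½ = 0.693147 / 10.7 = 0.06478 h⁻¹
CL = k × Vd = 0.06478 × 190 = 12.31 L/h

12.3 L/h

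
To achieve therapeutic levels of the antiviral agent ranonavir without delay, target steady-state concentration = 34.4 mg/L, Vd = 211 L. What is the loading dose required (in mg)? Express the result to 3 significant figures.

LD = Css × Vd = 34.4 × 211 = 7258 mg

7260 mg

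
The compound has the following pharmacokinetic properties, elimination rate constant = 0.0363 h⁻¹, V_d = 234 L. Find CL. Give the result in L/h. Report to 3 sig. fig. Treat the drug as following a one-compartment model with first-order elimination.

8.49 L/h

CL = k × Vd = 0.0363 × 234 = 8.494 L/h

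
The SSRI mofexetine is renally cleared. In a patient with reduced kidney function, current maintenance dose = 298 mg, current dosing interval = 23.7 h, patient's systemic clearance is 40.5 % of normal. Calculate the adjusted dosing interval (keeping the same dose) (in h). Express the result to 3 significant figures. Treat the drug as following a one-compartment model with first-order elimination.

58.5 h

To keep the same average steady-state level, dosing rate must scale with clearance.
CL ratio = 40.5 / 100 = 0.4050
New interval (same dose) = 23.7 / 0.4050 = 58.52 h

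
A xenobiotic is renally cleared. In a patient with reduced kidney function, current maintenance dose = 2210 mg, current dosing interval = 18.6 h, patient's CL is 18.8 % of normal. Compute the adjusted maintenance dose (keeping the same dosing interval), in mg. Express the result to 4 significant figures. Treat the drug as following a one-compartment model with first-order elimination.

To keep the same average steady-state level, dosing rate must scale with clearance.
CL ratio = 18.8 / 100 = 0.1880
New dose (same interval) = 2210 × 0.1880 = 415.5 mg

415.5 mg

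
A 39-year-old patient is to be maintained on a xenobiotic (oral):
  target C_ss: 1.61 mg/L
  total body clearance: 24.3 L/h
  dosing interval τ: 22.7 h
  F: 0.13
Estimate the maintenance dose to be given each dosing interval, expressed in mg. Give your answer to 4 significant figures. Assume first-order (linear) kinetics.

6831 mg

At steady state, F × (Dose/τ) = Css × CL.
Dose = Css × CL × τ / F = 1.61 × 24.30 × 22.7 / 0.13 = 6831 mg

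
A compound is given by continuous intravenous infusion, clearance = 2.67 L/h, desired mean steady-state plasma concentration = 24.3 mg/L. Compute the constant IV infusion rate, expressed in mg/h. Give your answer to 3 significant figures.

64.9 mg/h

At steady state, infusion rate R₀ = Css × CL = 24.3 × 2.670 = 64.88 mg/h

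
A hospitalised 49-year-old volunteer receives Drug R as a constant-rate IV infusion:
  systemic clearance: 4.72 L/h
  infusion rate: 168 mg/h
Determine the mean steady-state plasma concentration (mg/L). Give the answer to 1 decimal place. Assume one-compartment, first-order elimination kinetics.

35.6 mg/L

At steady state Css = R₀ / CL = 168 / 4.720 = 35.59 mg/L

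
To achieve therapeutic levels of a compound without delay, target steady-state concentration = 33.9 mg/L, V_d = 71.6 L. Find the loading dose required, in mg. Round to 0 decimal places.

LD = Css × Vd = 33.9 × 71.6 = 2427 mg

2427 mg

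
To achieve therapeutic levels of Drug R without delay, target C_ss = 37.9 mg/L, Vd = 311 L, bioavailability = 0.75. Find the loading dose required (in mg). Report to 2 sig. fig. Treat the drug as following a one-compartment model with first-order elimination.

LD = Css × Vd / F = 37.9 × 311 / 0.75 = 15720 mg

16000 mg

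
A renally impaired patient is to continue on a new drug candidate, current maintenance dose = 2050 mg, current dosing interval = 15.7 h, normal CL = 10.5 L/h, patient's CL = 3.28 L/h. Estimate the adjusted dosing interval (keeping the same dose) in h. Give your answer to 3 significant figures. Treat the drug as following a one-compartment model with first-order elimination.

50.3 h

To keep the same average steady-state level, dosing rate must scale with clearance.
CL ratio = 3.28 / 10.5 = 0.3124
New interval (same dose) = 15.7 / 0.3124 = 50.26 h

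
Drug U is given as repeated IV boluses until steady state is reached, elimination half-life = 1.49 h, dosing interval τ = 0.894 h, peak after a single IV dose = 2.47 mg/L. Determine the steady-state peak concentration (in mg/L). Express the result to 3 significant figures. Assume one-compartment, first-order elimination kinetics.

k = ln2 / t½ = 0.693147 / 1.49 = 0.4652 h⁻¹
e^(−kτ) = e^(−0.4652 × 0.894) = 0.6598
Accumulation ratio R = 1 / (1 − e^(−kτ)) = 1 / (1 − 0.6598) = 2.939
Steady-state peak = C₀ × R = 2.47 × 2.939 = 7.259 mg/L

7.26 mg/L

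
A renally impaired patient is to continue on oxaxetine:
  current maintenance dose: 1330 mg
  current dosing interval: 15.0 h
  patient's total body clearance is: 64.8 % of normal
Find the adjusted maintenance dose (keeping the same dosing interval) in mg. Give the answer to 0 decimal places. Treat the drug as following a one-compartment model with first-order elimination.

To keep the same average steady-state level, dosing rate must scale with clearance.
CL ratio = 64.8 / 100 = 0.6480
New dose (same interval) = 1330 × 0.6480 = 861.8 mg

862 mg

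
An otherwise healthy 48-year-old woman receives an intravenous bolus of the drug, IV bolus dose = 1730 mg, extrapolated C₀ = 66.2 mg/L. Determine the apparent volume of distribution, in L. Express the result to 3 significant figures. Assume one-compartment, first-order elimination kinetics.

Vd = Dose / C₀ = 1730 / 66.2 = 26.13 L

26.1 L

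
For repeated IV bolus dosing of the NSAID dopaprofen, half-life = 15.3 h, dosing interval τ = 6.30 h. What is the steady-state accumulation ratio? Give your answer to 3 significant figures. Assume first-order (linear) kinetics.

4.03

k = ln2 / t½ = 0.693147 / 15.3 = 0.04530 h⁻¹
e^(−kτ) = e^(−0.04530 × 6.30) = 0.7517
Accumulation ratio R = 1 / (1 − e^(−kτ)) = 1 / (1 − 0.7517) = 4.027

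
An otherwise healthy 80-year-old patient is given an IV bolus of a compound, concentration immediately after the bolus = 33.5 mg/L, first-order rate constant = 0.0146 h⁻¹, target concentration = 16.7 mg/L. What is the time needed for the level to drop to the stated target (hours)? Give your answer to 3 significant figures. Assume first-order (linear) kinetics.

t = ln(C₀ / C) / k = ln(33.50 / 16.7) / 0.01460
  = ln(2.006) / 0.01460 = 0.6961 / 0.01460 = 47.68 h

47.7 h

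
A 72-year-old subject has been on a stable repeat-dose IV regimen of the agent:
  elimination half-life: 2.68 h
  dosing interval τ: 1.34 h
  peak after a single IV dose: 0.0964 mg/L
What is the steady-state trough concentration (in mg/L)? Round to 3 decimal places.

k = ln2 / t½ = 0.693147 / 2.68 = 0.2586 h⁻¹
e^(−kτ) = e^(−0.2586 × 1.34) = 0.7071
Accumulation ratio R = 1 / (1 − e^(−kτ)) = 1 / (1 − 0.7071) = 3.414
Steady-state trough = C₀ × R × e^(−kτ) = 0.0964 × 3.414 × 0.7071 = 0.2327 mg/L

0.233 mg/L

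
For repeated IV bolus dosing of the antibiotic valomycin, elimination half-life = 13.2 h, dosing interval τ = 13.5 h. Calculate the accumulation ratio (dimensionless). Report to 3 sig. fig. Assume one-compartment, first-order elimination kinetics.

1.97

k = ln2 / t½ = 0.693147 / 13.2 = 0.05251 h⁻¹
e^(−kτ) = e^(−0.05251 × 13.5) = 0.4922
Accumulation ratio R = 1 / (1 − e^(−kτ)) = 1 / (1 − 0.4922) = 1.969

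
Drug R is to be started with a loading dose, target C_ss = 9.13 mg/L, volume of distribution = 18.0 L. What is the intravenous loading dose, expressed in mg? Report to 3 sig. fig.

LD = Css × Vd = 9.13 × 18.0 = 164.3 mg

164 mg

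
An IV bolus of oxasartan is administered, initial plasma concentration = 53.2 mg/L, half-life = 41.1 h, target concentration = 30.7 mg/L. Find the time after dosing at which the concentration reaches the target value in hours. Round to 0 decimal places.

k = ln2 / t½ = 0.693147 / 41.1 = 0.01686 h⁻¹
t = ln(C₀ / C) / k = ln(53.20 / 30.7) / 0.01686
  = ln(1.733) / 0.01686 = 0.5499 / 0.01686 = 32.62 h

33 h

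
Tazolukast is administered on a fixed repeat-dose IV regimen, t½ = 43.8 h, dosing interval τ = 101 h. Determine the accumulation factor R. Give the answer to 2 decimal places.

k = ln2 / t½ = 0.693147 / 43.8 = 0.01583 h⁻¹
e^(−kτ) = e^(−0.01583 × 101) = 0.2021
Accumulation ratio R = 1 / (1 − e^(−kτ)) = 1 / (1 − 0.2021) = 1.253

1.25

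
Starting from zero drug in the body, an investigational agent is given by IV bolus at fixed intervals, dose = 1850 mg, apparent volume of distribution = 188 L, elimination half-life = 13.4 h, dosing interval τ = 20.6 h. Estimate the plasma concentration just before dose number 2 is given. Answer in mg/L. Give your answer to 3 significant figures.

C₀ per dose = Dose / Vd = 1850 / 188 = 9.840 mg/L
k = ln2 / t½ = 0.693147 / 13.4 = 0.05173 h⁻¹
Fraction remaining after one interval: r = e^(−kτ) = e^(−0.05173 × 20.6) = 0.3445
Before dose 2, 1 dose has been given (aged 1τ).
C_trough = C₀ × r = 9.840 × 0.3445 = 3.390 mg/L

3.39 mg/L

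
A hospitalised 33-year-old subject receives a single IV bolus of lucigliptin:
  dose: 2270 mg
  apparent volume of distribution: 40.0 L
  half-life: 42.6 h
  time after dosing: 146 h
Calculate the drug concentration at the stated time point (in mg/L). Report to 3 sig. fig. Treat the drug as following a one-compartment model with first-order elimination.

C₀ = Dose / Vd = 2270 / 40.0 = 56.75 mg/L
k = ln2 / t½ = 0.693147 / 42.6 = 0.01627 h⁻¹
C = C₀ · e^(−k·t) = 56.75 × e^(−0.01627 × 146)
  = 56.75 × 0.09298 = 5.277 mg/L

5.28 mg/L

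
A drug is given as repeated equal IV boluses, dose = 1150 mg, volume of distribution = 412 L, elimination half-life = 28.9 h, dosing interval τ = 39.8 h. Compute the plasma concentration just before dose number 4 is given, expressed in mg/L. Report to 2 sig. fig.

1.6 mg/L

C₀ per dose = Dose / Vd = 1150 / 412 = 2.791 mg/L
k = ln2 / t½ = 0.693147 / 28.9 = 0.02398 h⁻¹
Fraction remaining after one interval: r = e^(−kτ) = e^(−0.02398 × 39.8) = 0.3850
Before dose 4, 3 doses have been given (aged 1τ, 2τ, 3τ).
C_trough = C₀ × (r + r² + … + r^3) = C₀ × r(1−r^3)/(1−r)
        = 2.791 × 0.3850 × (1 − 0.05707) / (1 − 0.3850) = 1.647 mg/L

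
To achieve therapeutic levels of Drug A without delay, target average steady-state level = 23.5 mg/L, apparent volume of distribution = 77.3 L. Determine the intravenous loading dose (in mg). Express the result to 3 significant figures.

LD = Css × Vd = 23.5 × 77.3 = 1817 mg

1820 mg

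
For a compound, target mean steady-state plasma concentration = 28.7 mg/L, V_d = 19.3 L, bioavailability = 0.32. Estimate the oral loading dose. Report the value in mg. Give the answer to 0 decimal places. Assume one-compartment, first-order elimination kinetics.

1731 mg

LD = Css × Vd / F = 28.7 × 19.3 / 0.32 = 1731 mg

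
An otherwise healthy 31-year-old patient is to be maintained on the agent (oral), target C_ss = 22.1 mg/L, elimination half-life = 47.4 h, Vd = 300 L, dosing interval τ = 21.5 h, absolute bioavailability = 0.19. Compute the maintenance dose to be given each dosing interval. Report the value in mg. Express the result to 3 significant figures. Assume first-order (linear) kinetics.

11000 mg

k = ln2 / t½ = 0.693147 / 47.4 = 0.01462 h⁻¹
CL = k × Vd = 0.01462 × 300 = 4.386 L/h
At steady state, F × (Dose/τ) = Css × CL.
Dose = Css × CL × τ / F = 22.1 × 4.386 × 21.5 / 0.19 = 10970 mg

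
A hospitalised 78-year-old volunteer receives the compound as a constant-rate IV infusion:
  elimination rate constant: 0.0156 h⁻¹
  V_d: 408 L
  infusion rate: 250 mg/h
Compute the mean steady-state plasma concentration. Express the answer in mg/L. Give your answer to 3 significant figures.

CL = k × Vd = 0.01560 × 408 = 6.365 L/h
At steady state Css = R₀ / CL = 250 / 6.365 = 39.28 mg/L

39.3 mg/L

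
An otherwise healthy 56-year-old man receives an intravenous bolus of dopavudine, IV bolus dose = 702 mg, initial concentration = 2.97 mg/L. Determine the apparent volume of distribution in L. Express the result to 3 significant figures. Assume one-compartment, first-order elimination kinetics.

Vd = Dose / C₀ = 702.0 / 2.97 = 236.4 L

236 L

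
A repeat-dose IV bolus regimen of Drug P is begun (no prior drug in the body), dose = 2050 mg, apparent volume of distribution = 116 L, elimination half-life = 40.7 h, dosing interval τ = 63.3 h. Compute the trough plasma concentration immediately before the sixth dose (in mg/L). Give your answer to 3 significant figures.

C₀ per dose = Dose / Vd = 2050 / 116 = 17.67 mg/L
k = ln2 / t½ = 0.693147 / 40.7 = 0.01703 h⁻¹
Fraction remaining after one interval: r = e^(−kτ) = e^(−0.01703 × 63.3) = 0.3403
Before dose 6, 5 doses have been given (aged 1τ, 2τ, 3τ, 4τ, 5τ).
C_trough = C₀ × (r + r² + … + r^5) = C₀ × r(1−r^5)/(1−r)
        = 17.67 × 0.3403 × (1 − 0.004564) / (1 − 0.3403) = 9.073 mg/L

9.07 mg/L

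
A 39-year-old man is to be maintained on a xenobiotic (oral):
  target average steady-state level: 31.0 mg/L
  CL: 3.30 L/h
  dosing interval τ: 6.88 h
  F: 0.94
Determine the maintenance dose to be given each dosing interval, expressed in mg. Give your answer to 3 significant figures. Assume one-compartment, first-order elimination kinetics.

749 mg

At steady state, F × (Dose/τ) = Css × CL.
Dose = Css × CL × τ / F = 31.0 × 3.300 × 6.88 / 0.94 = 748.7 mg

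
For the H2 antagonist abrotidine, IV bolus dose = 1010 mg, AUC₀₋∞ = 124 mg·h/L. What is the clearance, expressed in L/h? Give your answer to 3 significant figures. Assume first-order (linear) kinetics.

CL = Dose / AUC = 1010 / 124 = 8.145 L/h

8.15 L/h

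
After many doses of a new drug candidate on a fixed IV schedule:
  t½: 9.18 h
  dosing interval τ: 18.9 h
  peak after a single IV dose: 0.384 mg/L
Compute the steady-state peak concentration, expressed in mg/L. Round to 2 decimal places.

0.51 mg/L

k = ln2 / t½ = 0.693147 / 9.18 = 0.07551 h⁻¹
e^(−kτ) = e^(−0.07551 × 18.9) = 0.2400
Accumulation ratio R = 1 / (1 − e^(−kτ)) = 1 / (1 − 0.2400) = 1.316
Steady-state peak = C₀ × R = 0.384 × 1.316 = 0.5053 mg/L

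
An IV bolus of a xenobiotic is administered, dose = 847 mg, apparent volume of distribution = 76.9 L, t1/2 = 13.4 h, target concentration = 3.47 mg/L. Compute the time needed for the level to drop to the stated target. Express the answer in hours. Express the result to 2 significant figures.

C₀ = Dose / Vd = 847.0 / 76.9 = 11.01 mg/L
k = ln2 / t½ = 0.693147 / 13.4 = 0.05173 h⁻¹
t = ln(C₀ / C) / k = ln(11.01 / 3.47) / 0.05173
  = ln(3.173) / 0.05173 = 1.155 / 0.05173 = 22.33 h

22 h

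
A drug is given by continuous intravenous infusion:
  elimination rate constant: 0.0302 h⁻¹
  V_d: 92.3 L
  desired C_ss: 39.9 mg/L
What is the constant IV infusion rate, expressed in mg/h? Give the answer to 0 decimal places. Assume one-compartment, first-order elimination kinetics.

CL = k × Vd = 0.03020 × 92.3 = 2.787 L/h
At steady state, infusion rate R₀ = Css × CL = 39.9 × 2.787 = 111.2 mg/h

111 mg/h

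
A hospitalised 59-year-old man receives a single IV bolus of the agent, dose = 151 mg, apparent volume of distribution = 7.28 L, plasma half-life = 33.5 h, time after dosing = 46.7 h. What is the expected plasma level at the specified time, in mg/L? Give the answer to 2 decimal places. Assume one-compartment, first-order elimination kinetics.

C₀ = Dose / Vd = 151.0 / 7.28 = 20.74 mg/L
k = ln2 / t½ = 0.693147 / 33.5 = 0.02069 h⁻¹
C = C₀ · e^(−k·t) = 20.74 × e^(−0.02069 × 46.7)
  = 20.74 × 0.3805 = 7.892 mg/L

7.89 mg/L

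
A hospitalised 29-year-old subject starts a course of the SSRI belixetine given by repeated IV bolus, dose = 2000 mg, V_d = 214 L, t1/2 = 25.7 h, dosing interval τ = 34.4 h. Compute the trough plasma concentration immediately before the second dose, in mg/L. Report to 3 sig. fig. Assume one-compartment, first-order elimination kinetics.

C₀ per dose = Dose / Vd = 2000 / 214 = 9.346 mg/L
k = ln2 / t½ = 0.693147 / 25.7 = 0.02697 h⁻¹
Fraction remaining after one interval: r = e^(−kτ) = e^(−0.02697 × 34.4) = 0.3954
Before dose 2, 1 dose has been given (aged 1τ).
C_trough = C₀ × r = 9.346 × 0.3954 = 3.695 mg/L

3.70 mg/L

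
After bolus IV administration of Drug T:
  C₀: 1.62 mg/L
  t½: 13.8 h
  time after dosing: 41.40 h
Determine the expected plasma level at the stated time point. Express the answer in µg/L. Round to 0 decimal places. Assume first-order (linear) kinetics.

203 µg/L

k = ln2 / t½ = 0.693147 / 13.8 = 0.05023 h⁻¹
t / t½ = 41.40 / 13.8 = 3 half-lives
C = C₀ × (1/2)^3 = 1.620 × 0.1250 = 0.2025 mg/L
Convert: 0.2025 mg/L × 1000 = 202.5 µg/L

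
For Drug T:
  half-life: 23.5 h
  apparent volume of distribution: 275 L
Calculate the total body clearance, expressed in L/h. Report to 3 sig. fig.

k = ln2 / t½ = 0.693147 / 23.5 = 0.02950 h⁻¹
CL = k × Vd = 0.02950 × 275 = 8.113 L/h

8.11 L/h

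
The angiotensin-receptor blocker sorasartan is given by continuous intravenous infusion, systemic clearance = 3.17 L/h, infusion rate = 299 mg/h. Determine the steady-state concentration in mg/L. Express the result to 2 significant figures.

94 mg/L

At steady state Css = R₀ / CL = 299 / 3.170 = 94.32 mg/L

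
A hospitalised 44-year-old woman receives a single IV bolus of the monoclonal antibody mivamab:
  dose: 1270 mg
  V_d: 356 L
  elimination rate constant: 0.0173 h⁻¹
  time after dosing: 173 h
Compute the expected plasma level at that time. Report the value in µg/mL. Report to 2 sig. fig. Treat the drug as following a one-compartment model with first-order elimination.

0.18 µg/mL

C₀ = Dose / Vd = 1270 / 356 = 3.567 mg/L
C = C₀ · e^(−k·t) = 3.567 × e^(−0.01730 × 173)
  = 3.567 × 0.05014 = 0.1788 mg/L
(0.1788 mg/L = 0.1788 µg/mL)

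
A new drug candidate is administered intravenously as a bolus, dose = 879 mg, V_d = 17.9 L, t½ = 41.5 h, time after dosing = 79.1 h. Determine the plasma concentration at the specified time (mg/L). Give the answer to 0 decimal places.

C₀ = Dose / Vd = 879.0 / 17.9 = 49.11 mg/L
k = ln2 / t½ = 0.693147 / 41.5 = 0.01670 h⁻¹
C = C₀ · e^(−k·t) = 49.11 × e^(−0.01670 × 79.1)
  = 49.11 × 0.2669 = 13.11 mg/L

13 mg/L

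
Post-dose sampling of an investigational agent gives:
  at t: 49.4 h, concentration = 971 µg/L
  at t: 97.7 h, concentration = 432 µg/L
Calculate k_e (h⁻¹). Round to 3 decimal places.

0.017 h⁻¹

k = ln(C₁/C₂) / (t₂ − t₁) = ln(971/432) / (97.7 − 49.4)
  = 0.8099 / 48.30 = 0.01677 h⁻¹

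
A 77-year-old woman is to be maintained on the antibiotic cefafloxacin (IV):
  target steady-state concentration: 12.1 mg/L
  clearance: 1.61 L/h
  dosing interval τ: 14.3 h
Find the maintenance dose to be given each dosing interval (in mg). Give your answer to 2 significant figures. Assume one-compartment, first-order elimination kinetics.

280 mg

At steady state, Dose/τ = Css × CL.
Dose = Css × CL × τ = 12.1 × 1.610 × 14.3 = 278.6 mg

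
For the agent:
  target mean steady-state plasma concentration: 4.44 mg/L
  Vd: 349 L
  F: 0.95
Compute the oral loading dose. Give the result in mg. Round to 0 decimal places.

1631 mg

LD = Css × Vd / F = 4.44 × 349 / 0.95 = 1631 mg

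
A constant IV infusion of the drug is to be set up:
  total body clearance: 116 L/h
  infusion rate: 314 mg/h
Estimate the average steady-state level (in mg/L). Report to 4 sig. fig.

At steady state Css = R₀ / CL = 314 / 116.0 = 2.707 mg/L

2.707 mg/L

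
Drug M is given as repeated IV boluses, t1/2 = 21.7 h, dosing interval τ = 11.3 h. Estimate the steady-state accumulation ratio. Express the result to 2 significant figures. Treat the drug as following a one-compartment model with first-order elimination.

3.3

k = ln2 / t½ = 0.693147 / 21.7 = 0.03194 h⁻¹
e^(−kτ) = e^(−0.03194 × 11.3) = 0.6970
Accumulation ratio R = 1 / (1 − e^(−kτ)) = 1 / (1 − 0.6970) = 3.300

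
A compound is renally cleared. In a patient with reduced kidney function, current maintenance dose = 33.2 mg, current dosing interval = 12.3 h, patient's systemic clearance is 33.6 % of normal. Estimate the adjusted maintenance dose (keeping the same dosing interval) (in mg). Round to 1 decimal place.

11.2 mg

To keep the same average steady-state level, dosing rate must scale with clearance.
CL ratio = 33.6 / 100 = 0.3360
New dose (same interval) = 33.2 × 0.3360 = 11.16 mg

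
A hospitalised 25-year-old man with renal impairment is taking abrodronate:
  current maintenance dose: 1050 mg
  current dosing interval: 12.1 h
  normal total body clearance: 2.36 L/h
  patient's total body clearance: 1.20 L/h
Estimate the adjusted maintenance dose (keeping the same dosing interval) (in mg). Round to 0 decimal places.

To keep the same average steady-state level, dosing rate must scale with clearance.
CL ratio = 1.20 / 2.36 = 0.5085
New dose (same interval) = 1050 × 0.5085 = 533.9 mg

534 mg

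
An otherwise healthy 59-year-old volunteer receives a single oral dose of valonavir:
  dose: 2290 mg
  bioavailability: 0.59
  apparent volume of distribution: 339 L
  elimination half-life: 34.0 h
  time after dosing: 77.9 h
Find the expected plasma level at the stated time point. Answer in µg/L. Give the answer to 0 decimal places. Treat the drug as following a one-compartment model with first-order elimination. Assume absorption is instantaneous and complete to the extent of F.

814 µg/L

Amount reaching circulation = F × Dose = 0.59 × 2290 = 1351 mg
C₀ = F·Dose / Vd = 1351 / 339 = 3.985 mg/L
k = ln2 / t½ = 0.693147 / 34.0 = 0.02039 h⁻¹
C = C₀ · e^(−k·t) = 3.985 × e^(−0.02039 × 77.9)
  = 3.985 × 0.2043 = 0.8141 mg/L
Convert: 0.8141 mg/L × 1000 = 814.1 µg/L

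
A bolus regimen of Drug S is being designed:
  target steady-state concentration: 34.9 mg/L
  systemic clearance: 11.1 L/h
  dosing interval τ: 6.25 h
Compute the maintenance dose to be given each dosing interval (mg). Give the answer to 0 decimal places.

At steady state, Dose/τ = Css × CL.
Dose = Css × CL × τ = 34.9 × 11.10 × 6.25 = 2421 mg

2421 mg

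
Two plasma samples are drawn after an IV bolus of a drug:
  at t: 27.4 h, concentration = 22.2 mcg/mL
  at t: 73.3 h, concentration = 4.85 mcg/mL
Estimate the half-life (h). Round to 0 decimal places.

21 h

k = ln(C₁/C₂) / (t₂ − t₁) = ln(22.2/4.85) / (73.3 − 27.4)
  = 1.521 / 45.90 = 0.03314 h⁻¹
t½ = ln2 / k = 0.693147 / 0.03314 = 20.92 h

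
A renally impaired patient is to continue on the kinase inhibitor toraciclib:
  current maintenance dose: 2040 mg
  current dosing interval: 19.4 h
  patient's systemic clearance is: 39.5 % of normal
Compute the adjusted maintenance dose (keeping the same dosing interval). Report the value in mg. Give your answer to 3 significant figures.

806 mg

To keep the same average steady-state level, dosing rate must scale with clearance.
CL ratio = 39.5 / 100 = 0.3950
New dose (same interval) = 2040 × 0.3950 = 805.8 mg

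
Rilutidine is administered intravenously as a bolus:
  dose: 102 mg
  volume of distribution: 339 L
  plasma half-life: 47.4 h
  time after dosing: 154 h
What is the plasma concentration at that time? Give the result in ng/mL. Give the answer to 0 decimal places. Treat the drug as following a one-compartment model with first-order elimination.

C₀ = Dose / Vd = 102.0 / 339 = 0.3009 mg/L
k = ln2 / t½ = 0.693147 / 47.4 = 0.01462 h⁻¹
C = C₀ · e^(−k·t) = 0.3009 × e^(−0.01462 × 154)
  = 0.3009 × 0.1052 = 0.03165 mg/L
Convert: 0.03165 mg/L × 1000 = 31.65 ng/mL

32 ng/mL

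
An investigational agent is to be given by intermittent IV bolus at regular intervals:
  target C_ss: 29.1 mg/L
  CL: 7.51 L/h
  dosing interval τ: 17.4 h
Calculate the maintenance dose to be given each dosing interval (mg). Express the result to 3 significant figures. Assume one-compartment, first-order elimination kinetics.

At steady state, Dose/τ = Css × CL.
Dose = Css × CL × τ = 29.1 × 7.510 × 17.4 = 3803 mg

3800 mg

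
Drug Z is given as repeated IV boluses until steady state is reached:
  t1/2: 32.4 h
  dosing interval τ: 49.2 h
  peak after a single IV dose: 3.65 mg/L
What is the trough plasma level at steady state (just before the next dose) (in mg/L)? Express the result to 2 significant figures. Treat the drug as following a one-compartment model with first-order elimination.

2.0 mg/L

k = ln2 / t½ = 0.693147 / 32.4 = 0.02139 h⁻¹
e^(−kτ) = e^(−0.02139 × 49.2) = 0.3491
Accumulation ratio R = 1 / (1 − e^(−kτ)) = 1 / (1 − 0.3491) = 1.536
Steady-state trough = C₀ × R × e^(−kτ) = 3.65 × 1.536 × 0.3491 = 1.957 mg/L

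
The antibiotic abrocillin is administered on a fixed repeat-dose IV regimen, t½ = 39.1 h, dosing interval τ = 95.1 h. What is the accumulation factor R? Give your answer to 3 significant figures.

1.23

k = ln2 / t½ = 0.693147 / 39.1 = 0.01773 h⁻¹
e^(−kτ) = e^(−0.01773 × 95.1) = 0.1852
Accumulation ratio R = 1 / (1 − e^(−kτ)) = 1 / (1 − 0.1852) = 1.227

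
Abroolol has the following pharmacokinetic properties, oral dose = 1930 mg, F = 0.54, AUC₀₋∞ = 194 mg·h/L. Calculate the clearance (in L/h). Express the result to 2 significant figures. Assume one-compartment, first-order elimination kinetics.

CL = F·Dose / AUC = 0.54 × 1930 / 194 = 5.372 L/h

5.4 L/h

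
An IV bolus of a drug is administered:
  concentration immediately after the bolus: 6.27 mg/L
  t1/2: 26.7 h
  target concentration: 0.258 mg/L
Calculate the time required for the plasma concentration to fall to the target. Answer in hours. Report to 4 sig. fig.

122.9 h

k = ln2 / t½ = 0.693147 / 26.7 = 0.02596 h⁻¹
t = ln(C₀ / C) / k = ln(6.270 / 0.258) / 0.02596
  = ln(24.30) / 0.02596 = 3.190 / 0.02596 = 122.9 h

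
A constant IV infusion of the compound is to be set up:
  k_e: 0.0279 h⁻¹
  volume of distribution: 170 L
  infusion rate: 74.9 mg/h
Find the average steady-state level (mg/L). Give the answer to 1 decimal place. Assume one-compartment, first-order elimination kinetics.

15.8 mg/L

CL = k × Vd = 0.02790 × 170 = 4.743 L/h
At steady state Css = R₀ / CL = 74.9 / 4.743 = 15.79 mg/L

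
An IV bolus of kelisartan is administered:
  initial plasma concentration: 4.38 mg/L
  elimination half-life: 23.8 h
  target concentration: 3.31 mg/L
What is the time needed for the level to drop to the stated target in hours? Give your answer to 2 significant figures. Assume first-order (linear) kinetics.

k = ln2 / t½ = 0.693147 / 23.8 = 0.02912 h⁻¹
t = ln(C₀ / C) / k = ln(4.380 / 3.31) / 0.02912
  = ln(1.323) / 0.02912 = 0.2799 / 0.02912 = 9.612 h

9.6 h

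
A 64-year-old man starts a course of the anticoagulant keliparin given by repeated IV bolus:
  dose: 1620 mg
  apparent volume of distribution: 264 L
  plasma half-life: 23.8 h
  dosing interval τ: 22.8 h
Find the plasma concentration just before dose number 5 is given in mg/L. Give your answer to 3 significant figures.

C₀ per dose = Dose / Vd = 1620 / 264 = 6.136 mg/L
k = ln2 / t½ = 0.693147 / 23.8 = 0.02912 h⁻¹
Fraction remaining after one interval: r = e^(−kτ) = e^(−0.02912 × 22.8) = 0.5148
Before dose 5, 4 doses have been given (aged 1τ, 2τ, 3τ, 4τ).
C_trough = C₀ × (r + r² + … + r^4) = C₀ × r(1−r^4)/(1−r)
        = 6.136 × 0.5148 × (1 − 0.07024) / (1 − 0.5148) = 6.053 mg/L

6.05 mg/L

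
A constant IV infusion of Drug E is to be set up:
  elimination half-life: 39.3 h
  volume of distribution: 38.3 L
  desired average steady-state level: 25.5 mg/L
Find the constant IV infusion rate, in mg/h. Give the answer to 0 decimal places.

k = ln2 / t½ = 0.693147 / 39.3 = 0.01764 h⁻¹
CL = k × Vd = 0.01764 × 38.3 = 0.6756 L/h
At steady state, infusion rate R₀ = Css × CL = 25.5 × 0.6756 = 17.23 mg/h

17 mg/h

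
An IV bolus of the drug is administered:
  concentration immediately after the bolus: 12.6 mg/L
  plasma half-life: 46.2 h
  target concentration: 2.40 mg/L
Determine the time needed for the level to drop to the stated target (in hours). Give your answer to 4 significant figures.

110.5 h

k = ln2 / t½ = 0.693147 / 46.2 = 0.01500 h⁻¹
t = ln(C₀ / C) / k = ln(12.60 / 2.40) / 0.01500
  = ln(5.250) / 0.01500 = 1.658 / 0.01500 = 110.5 h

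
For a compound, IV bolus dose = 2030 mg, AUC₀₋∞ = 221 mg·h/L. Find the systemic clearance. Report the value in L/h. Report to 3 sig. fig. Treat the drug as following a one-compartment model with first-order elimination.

9.19 L/h

CL = Dose / AUC = 2030 / 221 = 9.186 L/h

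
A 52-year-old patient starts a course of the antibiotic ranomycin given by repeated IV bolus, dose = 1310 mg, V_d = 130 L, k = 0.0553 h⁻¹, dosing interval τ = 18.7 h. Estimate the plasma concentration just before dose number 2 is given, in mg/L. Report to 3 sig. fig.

C₀ per dose = Dose / Vd = 1310 / 130 = 10.08 mg/L
Fraction remaining after one interval: r = e^(−kτ) = e^(−0.05530 × 18.7) = 0.3555
Before dose 2, 1 dose has been given (aged 1τ).
C_trough = C₀ × r = 10.08 × 0.3555 = 3.583 mg/L

3.58 mg/L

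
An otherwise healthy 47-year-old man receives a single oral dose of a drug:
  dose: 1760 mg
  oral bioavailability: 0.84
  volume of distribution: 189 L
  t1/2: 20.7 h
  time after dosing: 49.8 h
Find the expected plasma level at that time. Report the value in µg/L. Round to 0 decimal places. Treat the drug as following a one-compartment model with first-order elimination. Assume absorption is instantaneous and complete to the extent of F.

1476 µg/L

Amount reaching circulation = F × Dose = 0.84 × 1760 = 1478 mg
C₀ = F·Dose / Vd = 1478 / 189 = 7.820 mg/L
k = ln2 / t½ = 0.693147 / 20.7 = 0.03349 h⁻¹
C = C₀ · e^(−k·t) = 7.820 × e^(−0.03349 × 49.8)
  = 7.820 × 0.1887 = 1.476 mg/L
Convert: 1.476 mg/L × 1000 = 1476 µg/L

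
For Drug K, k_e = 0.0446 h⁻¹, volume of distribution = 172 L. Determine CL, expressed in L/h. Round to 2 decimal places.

7.67 L/h

CL = k × Vd = 0.0446 × 172 = 7.671 L/h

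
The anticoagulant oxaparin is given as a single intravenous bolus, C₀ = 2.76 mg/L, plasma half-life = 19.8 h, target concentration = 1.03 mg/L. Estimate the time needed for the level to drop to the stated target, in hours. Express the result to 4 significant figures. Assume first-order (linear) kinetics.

k = ln2 / t½ = 0.693147 / 19.8 = 0.03501 h⁻¹
t = ln(C₀ / C) / k = ln(2.760 / 1.03) / 0.03501
  = ln(2.680) / 0.03501 = 0.9858 / 0.03501 = 28.16 h

28.16 h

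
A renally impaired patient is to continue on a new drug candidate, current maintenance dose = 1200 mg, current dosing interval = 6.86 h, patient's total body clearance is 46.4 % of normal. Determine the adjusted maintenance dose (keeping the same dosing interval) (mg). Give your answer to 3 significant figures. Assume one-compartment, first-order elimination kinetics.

To keep the same average steady-state level, dosing rate must scale with clearance.
CL ratio = 46.4 / 100 = 0.4640
New dose (same interval) = 1200 × 0.4640 = 556.8 mg

557 mg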